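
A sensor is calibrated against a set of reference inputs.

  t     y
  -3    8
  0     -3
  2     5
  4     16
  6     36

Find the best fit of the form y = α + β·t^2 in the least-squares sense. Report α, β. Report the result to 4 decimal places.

α = -1.1498, β = 1.0423

Setting ∂/∂α … = 0 gives: 5·α + 65·β = 62;  65·α + 1649·β = 1644.
(Σ1 = 5, Σt^2 = 65, Σt^2·t^2 = 1649, Σy = 62, Σt^2·y = 1644.)
Determinant 5·1649 − 65² = 4020.
α = (62·1649 − 65·1644)/4020 = -2311/2010; β = (5·1644 − 65·62)/4020 = 419/402.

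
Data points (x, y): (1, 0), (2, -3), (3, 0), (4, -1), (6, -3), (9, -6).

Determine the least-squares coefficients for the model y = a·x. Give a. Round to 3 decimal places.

a = -0.558

AᵀA·[a]ᵀ = Aᵀy reads: 147·a = -82.
(Σx·x = 147, Σx·y = -82.)
Hence a = -82 / 147 ≈ -0.557823.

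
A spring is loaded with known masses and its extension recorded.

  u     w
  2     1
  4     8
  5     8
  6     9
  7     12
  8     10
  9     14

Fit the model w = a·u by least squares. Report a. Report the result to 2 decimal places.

a = 1.52

Sums needed: Σu·u = 275.
For Mᵀw: Σu·w = 418.
So MᵀM·[a]ᵀ = Mᵀw: [[275]]·[a]ᵀ = [418]ᵀ.
Hence a = 418 / 275 ≈ 1.52.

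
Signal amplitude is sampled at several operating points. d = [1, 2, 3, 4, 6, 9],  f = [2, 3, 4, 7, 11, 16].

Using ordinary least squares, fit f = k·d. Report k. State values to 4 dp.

k = 1.7551

The normal system AᵀA·[k]ᵀ = Aᵀf is [[147]]·[k]ᵀ = [258]ᵀ.
Hence k = 258 / 147 ≈ 1.7551.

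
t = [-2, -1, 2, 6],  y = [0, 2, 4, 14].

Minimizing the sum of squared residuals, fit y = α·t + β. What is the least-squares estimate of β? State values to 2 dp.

The normal equations are: 45·α + 5·β = 90;  5·α + 4·β = 20.
(Σt·t = 45, Σt = 5, Σ1 = 4, Σt·y = 90, Σy = 20.)
Δ = 45·4 − 5² = 155.
α = (90·4 − 5·20)/155 = 52/31; β = (45·20 − 5·90)/155 = 90/31.

β = 2.90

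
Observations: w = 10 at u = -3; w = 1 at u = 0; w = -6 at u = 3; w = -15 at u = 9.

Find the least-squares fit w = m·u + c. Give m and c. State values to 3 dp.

m = -2.038, c = 2.086

The normal system AᵀA·[m, c]ᵀ = Aᵀw is [[99, 9]; [9, 4]]·[m, c]ᵀ = [-183, -10]ᵀ.
det = 99·4 − 9² = 315.
m = ((-183)·4 − 9·(-10))/315 = -214/105; c = (99·(-10) − 9·(-183))/315 = 73/35.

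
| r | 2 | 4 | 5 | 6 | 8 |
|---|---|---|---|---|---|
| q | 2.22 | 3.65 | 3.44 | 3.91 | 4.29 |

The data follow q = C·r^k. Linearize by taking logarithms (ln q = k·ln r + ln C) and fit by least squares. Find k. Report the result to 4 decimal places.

With ln qᵢ as the transformed response and ln rᵢ as the regressor:
AᵀA = [[12.5270, 7.5601]; [7.5601, 5]], rhs = [9.8075, 6.1475]ᵀ  (here Σln r = 7.5601, Σ(ln r)² = 12.5270, Σln q = 6.1475, Σln r·ln q = 9.8075).
Solving (det = 5.4804): k = 0.46740, ln C = 0.52278.

k = 0.4674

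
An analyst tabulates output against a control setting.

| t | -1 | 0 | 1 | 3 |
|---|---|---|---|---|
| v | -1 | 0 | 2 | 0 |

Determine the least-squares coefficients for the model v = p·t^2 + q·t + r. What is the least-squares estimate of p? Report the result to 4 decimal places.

p = -0.5227

Normal-equation sums: Σt^2·t^2 = 83, Σt^2·t = 27, Σt^2 = 11, Σt·t = 11, Σt = 3, Σ1 = 4.
And Σt^2·v = 1, Σt·v = 3, Σv = 1.
Row-reducing yields p = -23/44, q = 303/220, r = 36/55.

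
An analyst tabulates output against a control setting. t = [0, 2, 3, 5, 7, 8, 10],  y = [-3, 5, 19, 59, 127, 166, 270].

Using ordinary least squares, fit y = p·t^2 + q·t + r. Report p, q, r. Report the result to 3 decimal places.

p = 2.936, q = -2.200, r = -2.411

Compute the Gram sums: Σt^2·t^2 = 17219, Σt^2·t = 2015, Σt^2 = 251, Σt·t = 251, Σt = 35, Σ1 = 7.
Right-hand side: Σt^2·y = 45513, Σt·y = 5279, Σy = 643.
So MᵀM·[p, q, r]ᵀ = Mᵀy: [[17219, 2015, 251]; [2015, 251, 35]; [251, 35, 7]]·[p, q, r]ᵀ = [45513, 5279, 643]ᵀ.
Solving the 3×3 system (Gaussian elimination) gives p = 6359/2166, q = -2383/1083, r = -1741/722.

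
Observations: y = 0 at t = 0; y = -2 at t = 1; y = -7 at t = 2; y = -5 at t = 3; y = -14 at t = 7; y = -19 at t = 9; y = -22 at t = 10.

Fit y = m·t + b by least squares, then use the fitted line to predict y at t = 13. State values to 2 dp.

ŷ = -27.50

The normal equations are: 244·m + 32·b = -520;  32·m + 7·b = -69.
(Σt·t = 244, Σt = 32, Σ1 = 7, Σt·y = -520, Σy = -69.)
Δ = 244·7 − 32² = 684.
m = ((-520)·7 − 32·(-69))/684 = -358/171; b = (244·(-69) − 32·(-520))/684 = -49/171.
At t = 13: ŷ = (-358/171)·(13) + (-49/171)·(1) = -4703/171.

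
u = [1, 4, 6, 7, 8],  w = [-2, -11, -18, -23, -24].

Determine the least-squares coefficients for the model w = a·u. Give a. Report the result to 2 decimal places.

a = -3.05

MᵀM·[a]ᵀ = Mᵀw reads: 166·a = -507.
Hence a = -507 / 166 ≈ -3.05422.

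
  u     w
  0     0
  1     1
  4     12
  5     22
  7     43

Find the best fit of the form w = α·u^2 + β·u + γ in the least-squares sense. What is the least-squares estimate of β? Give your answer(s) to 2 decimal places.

From the data, Σu^2·u^2 = 3283, Σu^2·u = 533, Σu^2 = 91, Σu·u = 91, Σu = 17, Σ1 = 5.
Right-hand side: Σu^2·w = 2850, Σu·w = 460, Σw = 78.
Inverting the 3×3 Gram matrix, [α, β, γ]ᵀ = [4915/5016, -3671/5016, 213/836]ᵀ.

β = -0.73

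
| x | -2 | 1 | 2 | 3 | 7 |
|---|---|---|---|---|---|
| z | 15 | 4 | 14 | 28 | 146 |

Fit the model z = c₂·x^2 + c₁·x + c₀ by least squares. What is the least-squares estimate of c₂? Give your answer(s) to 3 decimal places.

c₂ = 2.990

From the data, Σx^2·x^2 = 2515, Σx^2·x = 371, Σx^2 = 67, Σx·x = 67, Σx = 11, Σ1 = 5.
For Aᵀz: Σx^2·z = 7526, Σx·z = 1108, Σz = 207.
Inverting the 3×3 Gram matrix, [c₂, c₁, c₀]ᵀ = [311/104, -3/8, 28/13]ᵀ.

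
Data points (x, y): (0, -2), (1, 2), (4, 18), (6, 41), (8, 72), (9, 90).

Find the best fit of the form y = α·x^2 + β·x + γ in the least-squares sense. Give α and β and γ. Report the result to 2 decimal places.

From the data, Σx^2·x^2 = 12210, Σx^2·x = 1522, Σx^2 = 198, Σx·x = 198, Σx = 28, Σ1 = 6.
Moment sums: Σx^2·y = 13664, Σx·y = 1706, Σy = 221.
So MᵀM·[α, β, γ]ᵀ = Mᵀy: [[12210, 1522, 198]; [1522, 198, 28]; [198, 28, 6]]·[α, β, γ]ᵀ = [13664, 1706, 221]ᵀ.
Inverting the 3×3 Gram matrix, [α, β, γ]ᵀ = [2553/2458, 1955/2458, -1418/1229]ᵀ.

α = 1.04, β = 0.80, γ = -1.15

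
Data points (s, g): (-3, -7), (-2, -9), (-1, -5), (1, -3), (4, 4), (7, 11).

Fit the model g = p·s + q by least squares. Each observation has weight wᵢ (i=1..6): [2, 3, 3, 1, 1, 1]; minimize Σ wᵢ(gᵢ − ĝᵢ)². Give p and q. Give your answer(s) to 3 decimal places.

p = 1.925, q = -3.475

The normal system XᵀWX·[p, q]ᵀ = XᵀWg is [[99, -3]; [-3, 11]]·[p, q]ᵀ = [201, -44]ᵀ.
Eliminating q: 11·(row 1) − (-3)·(row 2) gives 1080·p = 11·201 − (-3)·(-44) = 2079, so p = 77/40.
Then q = ((-44) − (-3)·(77/40))/11 = -139/40.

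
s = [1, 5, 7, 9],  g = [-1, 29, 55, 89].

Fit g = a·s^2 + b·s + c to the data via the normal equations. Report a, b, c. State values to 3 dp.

a = 0.943, b = 1.809, c = -3.734

AᵀA·[a, b, c]ᵀ = Aᵀg reads: 9588·a + 1198·b + 156·c = 10628;  1198·a + 156·b + 22·c = 1330;  156·a + 22·b + 4·c = 172.
Inverting the 3×3 Gram matrix, [a, b, c]ᵀ = [83/88, 199/110, -1643/440]ᵀ.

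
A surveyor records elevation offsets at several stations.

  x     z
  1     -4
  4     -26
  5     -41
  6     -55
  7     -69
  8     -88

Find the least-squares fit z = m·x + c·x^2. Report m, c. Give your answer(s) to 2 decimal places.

m = -2.86, c = -1.02

MᵀM·[m, c]ᵀ = Mᵀz reads: 191·m + 1261·c = -1830;  1261·m + 8675·c = -12438.
Determinant 191·8675 − 1261² = 66804.
m = ((-1830)·8675 − 1261·(-12438))/66804 = -15911/5567; c = (191·(-12438) − 1261·(-1830))/66804 = -5669/5567.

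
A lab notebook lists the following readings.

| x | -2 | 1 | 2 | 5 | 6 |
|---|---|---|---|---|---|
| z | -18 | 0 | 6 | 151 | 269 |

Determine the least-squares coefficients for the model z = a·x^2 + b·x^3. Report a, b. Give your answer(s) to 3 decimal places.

a = -1.401, b = 1.481

MᵀM·[a, b]ᵀ = Mᵀz reads: 1954·a + 10902·b = 13411;  10902·a + 62410·b = 77171.
Δ = 1954·62410 − 10902² = 3095536.
a = (13411·62410 − 10902·77171)/3095536 = -13727/9796; b = (1954·77171 − 10902·13411)/3095536 = 1146353/773884.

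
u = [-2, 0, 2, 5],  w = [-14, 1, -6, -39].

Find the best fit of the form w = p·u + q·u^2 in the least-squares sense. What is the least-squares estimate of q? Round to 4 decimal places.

Sums needed: Σu·u = 33, Σu·u^2 = 125, Σu^2·u^2 = 657.
Right-hand side: Σu·w = -179, Σu^2·w = -1055.
Normal equations: [[33, 125]; [125, 657]]·[p, q]ᵀ = [-179, -1055]ᵀ.
det = 33·657 − 125² = 6056.
p = ((-179)·657 − 125·(-1055))/6056 = 1784/757; q = (33·(-1055) − 125·(-179))/6056 = -1555/757.

q = -2.0542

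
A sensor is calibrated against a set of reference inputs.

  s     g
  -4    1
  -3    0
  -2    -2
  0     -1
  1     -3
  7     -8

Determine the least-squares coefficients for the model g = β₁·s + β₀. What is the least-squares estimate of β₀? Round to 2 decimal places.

From the data, Σs·s = 79, Σs = -1, Σ1 = 6.
And Σs·g = -59, Σg = -13.
XᵀX·[β₁, β₀]ᵀ = Xᵀg becomes [[79, -1]; [-1, 6]]·[β₁, β₀]ᵀ = [-59, -13]ᵀ.
Eliminating β₀: 6·(row 1) − (-1)·(row 2) gives 473·β₁ = 6·(-59) − (-1)·(-13) = -367, so β₁ = -367/473.
Then β₀ = ((-13) − (-1)·(-367/473))/6 = -1086/473.

β₀ = -2.30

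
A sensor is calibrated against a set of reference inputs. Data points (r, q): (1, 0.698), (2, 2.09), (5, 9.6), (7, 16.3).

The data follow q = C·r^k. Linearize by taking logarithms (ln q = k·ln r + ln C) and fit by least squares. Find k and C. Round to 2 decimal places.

Linearized form: ln q = k·ln r + ln C. From the 4 transformed points,
Σln r = 4.2485, Σ(ln r)² = 6.8573, Σln q = 5.4306, Σln r·ln q = 9.5825.
Normal system: [[6.8573, 4.2485]; [4.2485, 4]]·[k, ln C]ᵀ = [9.5825, 5.4306]ᵀ.
Slope k = (n·Σln r·ln q − Σln r·Σln q)/(n·Σ(ln r)² − (Σln r)²) = (4·9.5825 − 4.2485·5.4306)/9.3795 = 1.62676; ln C = (Σln q − k·Σln r)/n = -0.37018, so C = exp(-0.37018) = 0.69061.

k = 1.63, C = 0.69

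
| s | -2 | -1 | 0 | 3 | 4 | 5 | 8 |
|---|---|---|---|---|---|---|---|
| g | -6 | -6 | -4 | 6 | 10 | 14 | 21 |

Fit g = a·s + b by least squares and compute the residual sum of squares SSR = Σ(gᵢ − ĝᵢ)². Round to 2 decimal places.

SSR = 11.21

Forming AᵀA = [[119, 17]; [17, 7]] and Aᵀg = [314, 35]ᵀ gives AᵀA·[a, b]ᵀ = Aᵀg.
Δ = 119·7 − 17² = 544.
a = (314·7 − 17·35)/544 = 1603/544; b = (119·35 − 17·314)/544 = -69/32.
Residuals: 1115/544, -61/68, -59/32, -93/136, 201/544, 387/272, -227/544; SSR = 6097/544.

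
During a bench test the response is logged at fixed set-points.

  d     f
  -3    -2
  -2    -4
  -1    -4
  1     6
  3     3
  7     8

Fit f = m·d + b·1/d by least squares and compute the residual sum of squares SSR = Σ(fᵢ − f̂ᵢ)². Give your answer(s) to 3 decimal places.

SSR = 8.402

From the data, Σd·d = 73, Σd·1/d = 6, Σ1/d·1/d = 4397/1764.
Moment sums: Σd·f = 89, Σ1/d·f = 311/21.
Δ = 73·(4397/1764) − 6² = 257477/1764.
m = (89·(4397/1764) − 6·(311/21))/(257477/1764) = 234589/257477; b = (73·(311/21) − 6·89)/(257477/1764) = 965076/257477.
Residuals: 510505/257477, -78192/257477, 169757/257477, 345197/257477, -253028/257477, 279825/257477; SSR = 2163428/257477.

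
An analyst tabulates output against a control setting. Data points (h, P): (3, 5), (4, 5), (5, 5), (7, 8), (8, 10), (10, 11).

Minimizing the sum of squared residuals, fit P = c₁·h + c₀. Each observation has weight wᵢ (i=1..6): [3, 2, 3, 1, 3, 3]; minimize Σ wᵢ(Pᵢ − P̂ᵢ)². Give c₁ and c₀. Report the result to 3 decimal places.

Compute the Gram sums: Σwᵢ·h·h = 675, Σwᵢ·h = 93, Σwᵢ·1 = 15.
Right-hand side: Σwᵢ·h·P = 786, Σwᵢ·P = 111.
AᵀWA·[c₁, c₀]ᵀ = AᵀWP becomes [[675, 93]; [93, 15]]·[c₁, c₀]ᵀ = [786, 111]ᵀ.
Determinant 675·15 − 93² = 1476.
c₁ = (786·15 − 93·111)/1476 = 163/164; c₀ = (675·111 − 93·786)/1476 = 203/164.

c₁ = 0.994, c₀ = 1.238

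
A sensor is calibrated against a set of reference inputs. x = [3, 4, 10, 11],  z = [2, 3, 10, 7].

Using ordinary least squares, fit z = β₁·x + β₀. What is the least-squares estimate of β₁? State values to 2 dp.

β₁ = 0.82

Setting ∂/∂β₁ … = 0 gives: 246·β₁ + 28·β₀ = 195;  28·β₁ + 4·β₀ = 22.
Eliminating β₀: 4·(row 1) − 28·(row 2) gives 200·β₁ = 4·195 − 28·22 = 164, so β₁ = 41/50.
Then β₀ = (22 − 28·(41/50))/4 = -6/25.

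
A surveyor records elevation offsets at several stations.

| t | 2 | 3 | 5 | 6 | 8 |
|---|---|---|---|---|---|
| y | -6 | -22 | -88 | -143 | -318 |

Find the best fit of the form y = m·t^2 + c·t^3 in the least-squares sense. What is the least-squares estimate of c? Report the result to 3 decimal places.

c = -0.497

AᵀA·[m, c]ᵀ = Aᵀy reads: 6114·m + 43944·c = -27922;  43944·m + 325218·c = -205346.
(Σt^2·t^2 = 6114, Σt^2·t^3 = 43944, Σt^3·t^3 = 325218, Σt^2·y = -27922, Σt^3·y = -205346.)
det = 6114·325218 − 43944² = 57307716.
m = ((-27922)·325218 − 43944·(-205346))/57307716 = -1583677/1591881; c = (6114·(-205346) − 43944·(-27922))/57307716 = -791141/1591881.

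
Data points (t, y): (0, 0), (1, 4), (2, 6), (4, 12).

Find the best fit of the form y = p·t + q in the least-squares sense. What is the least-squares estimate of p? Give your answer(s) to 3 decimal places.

Sums needed: Σt·t = 21, Σt = 7, Σ1 = 4.
Right-hand side: Σt·y = 64, Σy = 22.
det = 21·4 − 7² = 35.
p = (64·4 − 7·22)/35 = 102/35; q = (21·22 − 7·64)/35 = 2/5.

p = 2.914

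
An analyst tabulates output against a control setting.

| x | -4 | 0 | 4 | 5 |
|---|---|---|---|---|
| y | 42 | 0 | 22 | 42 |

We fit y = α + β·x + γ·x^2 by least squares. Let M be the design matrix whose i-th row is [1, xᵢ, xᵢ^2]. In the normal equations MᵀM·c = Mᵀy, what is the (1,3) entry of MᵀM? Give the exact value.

57

Row 1 ↔ basis 1, column 3 ↔ basis x^2, so (MᵀM)_{1,3} = Σᵢ x^2 = (1)·(16) + (1)·(0) + (1)·(16) + (1)·(25) = 57.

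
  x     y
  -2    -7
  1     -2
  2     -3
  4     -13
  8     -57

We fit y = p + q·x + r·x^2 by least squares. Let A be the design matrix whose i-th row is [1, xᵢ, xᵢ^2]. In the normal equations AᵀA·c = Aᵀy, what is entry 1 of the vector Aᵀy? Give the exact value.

-82

Entry 1 ↔ basis 1, so (Aᵀy)_{1} = Σᵢ yᵢ = (1)·(-7) + (1)·(-2) + (1)·(-3) + (1)·(-13) + (1)·(-57) = -82.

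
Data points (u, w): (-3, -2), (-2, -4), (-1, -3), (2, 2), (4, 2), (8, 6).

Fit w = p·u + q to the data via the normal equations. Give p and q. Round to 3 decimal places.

p = 0.866, q = -0.989

With design matrix A, AᵀA = [[98, 8]; [8, 6]] and Aᵀw = [77, 1]ᵀ.
Eliminating q: 6·(row 1) − 8·(row 2) gives 524·p = 6·77 − 8·1 = 454, so p = 227/262.
Then q = (1 − 8·(227/262))/6 = -259/262.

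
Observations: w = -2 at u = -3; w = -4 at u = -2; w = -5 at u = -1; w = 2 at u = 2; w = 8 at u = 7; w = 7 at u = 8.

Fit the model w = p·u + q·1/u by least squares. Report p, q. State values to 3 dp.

Compute the Gram sums: Σu·u = 131, Σu·1/u = 6, Σ1/u·1/u = 46489/28224.
And Σu·w = 135, Σ1/u·w = 1795/168.
XᵀX·[p, q]ᵀ = Xᵀw becomes [[131, 6]; [6, 46489/28224]]·[p, q]ᵀ = [135, 1795/168]ᵀ.
Δ = 131·(46489/28224) − 6² = 5073995/28224.
p = (135·(46489/28224) − 6·(1795/168))/(5073995/28224) = 893331/1014799; q = (131·(1795/168) − 6·135)/(5073995/28224) = 3328584/1014799.

p = 0.880, q = 3.280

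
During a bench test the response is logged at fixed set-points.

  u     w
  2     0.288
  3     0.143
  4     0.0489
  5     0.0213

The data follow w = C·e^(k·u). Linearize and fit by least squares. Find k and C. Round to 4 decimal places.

Linearized form: ln w = k·u + ln C. From the 4 transformed points,
Σu = 14.0000, Σ(u)² = 54.0000, Σln w = -10.0567, Σu·ln w = -39.6415.
Equations: 54.0000·k + 14.0000·ln C = -39.6415;  14.0000·k + 4·ln C = -10.0567.
Δ = 54.0000·4 − (14.0000)² = 20.0000; k = (-39.6415·4 − 14.0000·-10.0567)/20.0000 = -0.88858, ln C = (54.0000·-10.0567 − 14.0000·-39.6415)/20.0000 = 0.59586, so C = exp(0.59586) = 1.81458.

k = -0.8886, C = 1.8146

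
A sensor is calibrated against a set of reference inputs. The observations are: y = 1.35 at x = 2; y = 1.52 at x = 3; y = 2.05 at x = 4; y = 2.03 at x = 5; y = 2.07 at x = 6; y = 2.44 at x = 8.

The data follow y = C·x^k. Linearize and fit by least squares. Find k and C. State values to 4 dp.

Let Y = ln y. Fitting Y = k·ln x + ln C by least squares:
Over the data: Σln x = 8.6587, Σ(ln x)² = 13.7340, Σln y = 3.7642, Σln x·ln y = 5.9611.
Normal system: [[13.7340, 8.6587]; [8.6587, 6]]·[k, ln C]ᵀ = [5.9611, 3.7642]ᵀ.
Slope k = (n·Σln x·ln y − Σln x·Σln y)/(n·Σ(ln x)² − (Σln x)²) = (6·5.9611 − 8.6587·3.7642)/7.4309 = 0.42706; ln C = (Σln y − k·Σln x)/n = 0.01107, so C = exp(0.01107) = 1.01113.

k = 0.4271, C = 1.0111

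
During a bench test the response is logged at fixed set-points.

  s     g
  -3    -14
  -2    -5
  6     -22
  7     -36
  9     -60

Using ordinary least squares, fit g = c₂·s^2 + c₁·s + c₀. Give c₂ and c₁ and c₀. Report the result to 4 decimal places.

c₂ = -0.9560, c₁ = 1.7312, c₀ = 0.9372

Sums needed: Σs^2·s^2 = 10355, Σs^2·s = 1253, Σs^2 = 179, Σs·s = 179, Σs = 17, Σ1 = 5.
For Aᵀg: Σs^2·g = -7562, Σs·g = -872, Σg = -137.
AᵀA·[c₂, c₁, c₀]ᵀ = Aᵀg becomes [[10355, 1253, 179]; [1253, 179, 17]; [179, 17, 5]]·[c₂, c₁, c₀]ᵀ = [-7562, -872, -137]ᵀ.
Row-reducing yields c₂ = -4189/4382, c₁ = 3793/2191, c₀ = 4107/4382.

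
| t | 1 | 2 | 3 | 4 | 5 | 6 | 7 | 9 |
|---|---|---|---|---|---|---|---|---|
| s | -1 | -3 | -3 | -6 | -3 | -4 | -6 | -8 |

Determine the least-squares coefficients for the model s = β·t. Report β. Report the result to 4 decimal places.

MᵀM·[β]ᵀ = Mᵀs reads: 221·β = -193.
β = (-193)/221 = -0.873303.

β = -0.8733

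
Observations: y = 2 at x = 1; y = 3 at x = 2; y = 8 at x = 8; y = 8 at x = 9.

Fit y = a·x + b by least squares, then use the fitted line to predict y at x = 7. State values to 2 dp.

Setting ∂/∂a … = 0 gives: 150·a + 20·b = 144;  20·a + 4·b = 21.
(Σx·x = 150, Σx = 20, Σ1 = 4, Σx·y = 144, Σy = 21.)
Determinant 150·4 − 20² = 200.
a = (144·4 − 20·21)/200 = 39/50; b = (150·21 − 20·144)/200 = 27/20.
At x = 7: ŷ = (39/50)·(7) + (27/20)·(1) = 681/100.

ŷ = 6.81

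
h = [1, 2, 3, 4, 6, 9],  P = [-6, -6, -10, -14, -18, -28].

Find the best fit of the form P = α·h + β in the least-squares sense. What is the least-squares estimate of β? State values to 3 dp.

β = -1.767

From the data, Σh·h = 147, Σh = 25, Σ1 = 6.
Right-hand side: Σh·P = -464, ΣP = -82.
det = 147·6 − 25² = 257.
α = ((-464)·6 − 25·(-82))/257 = -734/257; β = (147·(-82) − 25·(-464))/257 = -454/257.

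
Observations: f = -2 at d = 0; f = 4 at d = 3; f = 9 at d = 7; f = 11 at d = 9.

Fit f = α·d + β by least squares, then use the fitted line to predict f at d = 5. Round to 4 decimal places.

From the data, Σd·d = 139, Σd = 19, Σ1 = 4.
Right-hand side: Σd·f = 174, Σf = 22.
Normal equations: [[139, 19]; [19, 4]]·[α, β]ᵀ = [174, 22]ᵀ.
Determinant 139·4 − 19² = 195.
α = (174·4 − 19·22)/195 = 278/195; β = (139·22 − 19·174)/195 = -248/195.
At d = 5: f̂ = (278/195)·(5) + (-248/195)·(1) = 1142/195.

f̂ = 5.8564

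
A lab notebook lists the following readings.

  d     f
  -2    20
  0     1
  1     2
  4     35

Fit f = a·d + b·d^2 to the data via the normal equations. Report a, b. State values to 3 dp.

a = -3.522, b = 3.087

Sums needed: Σd·d = 21, Σd·d^2 = 57, Σd^2·d^2 = 273.
Moment sums: Σd·f = 102, Σd^2·f = 642.
So XᵀX·[a, b]ᵀ = Xᵀf: [[21, 57]; [57, 273]]·[a, b]ᵀ = [102, 642]ᵀ.
det = 21·273 − 57² = 2484.
a = (102·273 − 57·642)/2484 = -81/23; b = (21·642 − 57·102)/2484 = 71/23.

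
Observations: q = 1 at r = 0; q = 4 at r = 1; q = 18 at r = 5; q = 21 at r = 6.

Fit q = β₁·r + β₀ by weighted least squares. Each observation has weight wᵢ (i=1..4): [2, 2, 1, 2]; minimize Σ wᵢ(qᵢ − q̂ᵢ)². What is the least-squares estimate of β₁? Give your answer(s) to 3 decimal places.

β₁ = 3.373

Sums needed: Σwᵢ·r·r = 99, Σwᵢ·r = 19, Σwᵢ·1 = 7.
Moment sums: Σwᵢ·r·q = 350, Σwᵢ·q = 70.
So AᵀWA·[β₁, β₀]ᵀ = AᵀWq: [[99, 19]; [19, 7]]·[β₁, β₀]ᵀ = [350, 70]ᵀ.
Determinant 99·7 − 19² = 332.
β₁ = (350·7 − 19·70)/332 = 280/83; β₀ = (99·70 − 19·350)/332 = 70/83.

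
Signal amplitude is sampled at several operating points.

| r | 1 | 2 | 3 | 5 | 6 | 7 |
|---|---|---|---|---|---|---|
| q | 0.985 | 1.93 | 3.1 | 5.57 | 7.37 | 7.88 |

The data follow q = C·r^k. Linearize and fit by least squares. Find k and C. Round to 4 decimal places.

k = 1.1048, C = 0.9459

Taking logs, ln q = k·ln r + ln C, so regress ln q on ln r.
AᵀA = [[11.2747, 7.1389]; [7.1389, 6]], rhs = [12.0587, 7.5529]ᵀ  (here Σln r = 7.1389, Σ(ln r)² = 11.2747, Σln q = 7.5529, Σln r·ln q = 12.0587).
Δ = 11.2747·6 − (7.1389)² = 16.6845; k = (12.0587·6 − 7.1389·7.5529)/16.6845 = 1.10476, ln C = (11.2747·7.5529 − 7.1389·12.0587)/16.6845 = -0.05563, so C = exp(-0.05563) = 0.94589.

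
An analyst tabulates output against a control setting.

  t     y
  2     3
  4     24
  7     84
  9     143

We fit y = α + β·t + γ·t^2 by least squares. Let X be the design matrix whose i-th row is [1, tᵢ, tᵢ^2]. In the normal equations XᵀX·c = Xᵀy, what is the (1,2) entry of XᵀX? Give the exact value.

22

Row 1 ↔ basis 1, column 2 ↔ basis t, so (XᵀX)_{1,2} = Σᵢ t = (1)·(2) + (1)·(4) + (1)·(7) + (1)·(9) = 22.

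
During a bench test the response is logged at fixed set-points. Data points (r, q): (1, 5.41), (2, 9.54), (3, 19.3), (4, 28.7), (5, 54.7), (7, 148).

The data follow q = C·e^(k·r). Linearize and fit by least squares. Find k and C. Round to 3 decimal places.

k = 0.552, C = 3.275

Taking logs, ln q = k·r + ln C, so regress ln q on r.
AᵀA = [[104.0000, 22.0000]; [22.0000, 6]], rhs = [83.4969, 19.2598]ᵀ  (here Σr = 22.0000, Σ(r)² = 104.0000, Σln q = 19.2598, Σr·ln q = 83.4969).
Slope k = (n·Σr·ln q − Σr·Σln q)/(n·Σ(r)² − (Σr)²) = (6·83.4969 − 22.0000·19.2598)/140.0000 = 0.55190; ln C = (Σln q − k·Σr)/n = 1.18635, so C = exp(1.18635) = 3.27510.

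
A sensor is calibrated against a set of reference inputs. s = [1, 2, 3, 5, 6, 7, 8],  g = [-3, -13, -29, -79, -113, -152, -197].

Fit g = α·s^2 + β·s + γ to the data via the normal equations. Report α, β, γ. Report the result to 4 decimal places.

α = -2.9031, β = -1.6430, γ = 1.7651

With design matrix M, MᵀM = [[8516, 1232, 188]; [1232, 188, 32]; [188, 32, 7]] and Mᵀg = [-26415, -3829, -586]ᵀ.
Inverting the 3×3 Gram matrix, [α, β, γ]ᵀ = [-29507/10164, -16699/10164, 1495/847]ᵀ.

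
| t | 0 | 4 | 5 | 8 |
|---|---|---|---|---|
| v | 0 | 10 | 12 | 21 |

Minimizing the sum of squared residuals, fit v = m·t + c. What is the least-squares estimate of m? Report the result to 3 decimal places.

Compute the Gram sums: Σt·t = 105, Σt = 17, Σ1 = 4.
For Xᵀv: Σt·v = 268, Σv = 43.
Normal equations: [[105, 17]; [17, 4]]·[m, c]ᵀ = [268, 43]ᵀ.
Eliminating c: 4·(row 1) − 17·(row 2) gives 131·m = 4·268 − 17·43 = 341, so m = 341/131.
Then c = (43 − 17·(341/131))/4 = -41/131.

m = 2.603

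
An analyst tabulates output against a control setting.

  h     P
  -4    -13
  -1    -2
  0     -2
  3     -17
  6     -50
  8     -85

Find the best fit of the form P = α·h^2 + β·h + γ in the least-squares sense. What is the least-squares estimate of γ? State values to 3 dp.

γ = -2.123

Normal-equation sums: Σh^2·h^2 = 5730, Σh^2·h = 690, Σh^2 = 126, Σh·h = 126, Σh = 12, Σ1 = 6.
Right-hand side: Σh^2·P = -7603, Σh·P = -977, ΣP = -169.
Row-reducing yields α = -22271/20454, β = -16252/10227, γ = -7237/3409.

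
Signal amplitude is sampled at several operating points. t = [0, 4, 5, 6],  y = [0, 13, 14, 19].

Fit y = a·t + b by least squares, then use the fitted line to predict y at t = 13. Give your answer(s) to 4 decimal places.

Entries of XᵀX: Σt·t = 77, Σt = 15, Σ1 = 4.
Moment sums: Σt·y = 236, Σy = 46.
Normal equations: [[77, 15]; [15, 4]]·[a, b]ᵀ = [236, 46]ᵀ.
Δ = 77·4 − 15² = 83.
a = (236·4 − 15·46)/83 = 254/83; b = (77·46 − 15·236)/83 = 2/83.
At t = 13: ŷ = (254/83)·(13) + (2/83)·(1) = 3304/83.

ŷ = 39.8072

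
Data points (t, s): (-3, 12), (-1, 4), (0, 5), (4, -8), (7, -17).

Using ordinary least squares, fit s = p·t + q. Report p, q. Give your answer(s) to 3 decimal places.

Sums needed: Σt·t = 75, Σt = 7, Σ1 = 5.
And Σt·s = -191, Σs = -4.
Normal equations: [[75, 7]; [7, 5]]·[p, q]ᵀ = [-191, -4]ᵀ.
Δ = 75·5 − 7² = 326.
p = ((-191)·5 − 7·(-4))/326 = -927/326; q = (75·(-4) − 7·(-191))/326 = 1037/326.

p = -2.844, q = 3.181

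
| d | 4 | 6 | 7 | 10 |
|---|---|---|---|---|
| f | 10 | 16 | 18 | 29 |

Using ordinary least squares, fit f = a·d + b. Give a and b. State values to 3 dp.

Entries of XᵀX: Σd·d = 201, Σd = 27, Σ1 = 4.
And Σd·f = 552, Σf = 73.
XᵀX·[a, b]ᵀ = Xᵀf becomes [[201, 27]; [27, 4]]·[a, b]ᵀ = [552, 73]ᵀ.
Eliminating b: 4·(row 1) − 27·(row 2) gives 75·a = 4·552 − 27·73 = 237, so a = 79/25.
Then b = (73 − 27·(79/25))/4 = -77/25.

a = 3.160, b = -3.080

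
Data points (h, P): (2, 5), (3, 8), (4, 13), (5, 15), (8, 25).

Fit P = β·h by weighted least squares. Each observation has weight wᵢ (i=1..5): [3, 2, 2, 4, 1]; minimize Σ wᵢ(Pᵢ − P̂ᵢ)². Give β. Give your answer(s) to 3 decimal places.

β = 3.018

Forming AᵀWA = [[226]] and AᵀWP = [682]ᵀ gives AᵀWA·[β]ᵀ = AᵀWP.
Hence β = 682 / 226 ≈ 3.0177.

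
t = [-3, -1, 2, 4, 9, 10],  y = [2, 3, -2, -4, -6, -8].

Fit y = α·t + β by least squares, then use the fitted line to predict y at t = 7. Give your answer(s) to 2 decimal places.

ŷ = -5.31

AᵀA·[α, β]ᵀ = Aᵀy reads: 211·α + 21·β = -163;  21·α + 6·β = -15.
(Σt·t = 211, Σt = 21, Σ1 = 6, Σt·y = -163, Σy = -15.)
Determinant 211·6 − 21² = 825.
α = ((-163)·6 − 21·(-15))/825 = -221/275; β = (211·(-15) − 21·(-163))/825 = 86/275.
At t = 7: ŷ = (-221/275)·(7) + (86/275)·(1) = -1461/275.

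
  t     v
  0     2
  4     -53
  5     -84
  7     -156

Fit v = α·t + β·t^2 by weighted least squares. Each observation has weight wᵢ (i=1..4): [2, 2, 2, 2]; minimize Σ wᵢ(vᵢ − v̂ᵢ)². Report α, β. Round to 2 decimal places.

α = -1.88, β = -2.92

AᵀWA·[α, β]ᵀ = AᵀWv reads: 180·α + 1064·β = -3448;  1064·α + 6564·β = -21184.
(Σwᵢ·t·t = 180, Σwᵢ·t·t^2 = 1064, Σwᵢ·t^2·t^2 = 6564, Σwᵢ·t·v = -3448, Σwᵢ·t^2·v = -21184.)
Eliminating β: 6564·(row 1) − 1064·(row 2) gives 49424·α = 6564·(-3448) − 1064·(-21184) = -92896, so α = -5806/3089.
Then β = ((-21184) − 1064·(-5806/3089))/6564 = -9028/3089.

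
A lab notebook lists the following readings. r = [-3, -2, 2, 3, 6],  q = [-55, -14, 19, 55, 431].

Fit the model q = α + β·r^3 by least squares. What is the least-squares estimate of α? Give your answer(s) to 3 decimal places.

α = 1.163

Setting ∂/∂α … = 0 gives: 5·α + 216·β = 436;  216·α + 48242·β = 96330.
Determinant 5·48242 − 216² = 194554.
α = (436·48242 − 216·96330)/194554 = 113116/97277; β = (5·96330 − 216·436)/194554 = 193737/97277.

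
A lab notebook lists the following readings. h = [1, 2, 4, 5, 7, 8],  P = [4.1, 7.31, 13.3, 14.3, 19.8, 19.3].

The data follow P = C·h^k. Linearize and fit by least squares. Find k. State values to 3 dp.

k = 0.769

Taking logs, ln P = k·ln h + ln C, so regress ln P on ln h.
Σln h = 7.7142, Σ(ln h)² = 13.1032, Σln P = 14.5940, Σln h·ln P = 21.2130.
Normal system: [[13.1032, 7.7142]; [7.7142, 6]]·[k, ln C]ᵀ = [21.2130, 14.5940]ᵀ.
Solving (det = 19.1098): k = 0.76904, ln C = 1.44358.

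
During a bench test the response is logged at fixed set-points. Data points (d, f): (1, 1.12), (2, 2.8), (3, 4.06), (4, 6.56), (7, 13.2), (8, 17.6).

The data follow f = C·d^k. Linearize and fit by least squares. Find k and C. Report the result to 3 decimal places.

k = 1.299, C = 1.089

Taking logs, ln f = k·ln d + ln C, so regress ln f on ln d.
Over the data: Σln d = 7.2034, Σ(ln d)² = 11.7199, Σln f = 9.8732, Σln d·ln f = 15.8451.
Normal system: [[11.7199, 7.2034]; [7.2034, 6]]·[k, ln C]ᵀ = [15.8451, 9.8732]ᵀ.
Δ = 11.7199·6 − (7.2034)² = 18.4301; k = (15.8451·6 − 7.2034·9.8732)/18.4301 = 1.29950, ln C = (11.7199·9.8732 − 7.2034·15.8451)/18.4301 = 0.08540, so C = exp(0.08540) = 1.08915.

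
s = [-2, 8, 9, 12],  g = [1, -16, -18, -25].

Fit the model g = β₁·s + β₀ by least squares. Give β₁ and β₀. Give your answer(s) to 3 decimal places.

The normal system AᵀA·[β₁, β₀]ᵀ = Aᵀg is [[293, 27]; [27, 4]]·[β₁, β₀]ᵀ = [-592, -58]ᵀ.
Eliminating β₀: 4·(row 1) − 27·(row 2) gives 443·β₁ = 4·(-592) − 27·(-58) = -802, so β₁ = -802/443.
Then β₀ = ((-58) − 27·(-802/443))/4 = -1010/443.

β₁ = -1.810, β₀ = -2.280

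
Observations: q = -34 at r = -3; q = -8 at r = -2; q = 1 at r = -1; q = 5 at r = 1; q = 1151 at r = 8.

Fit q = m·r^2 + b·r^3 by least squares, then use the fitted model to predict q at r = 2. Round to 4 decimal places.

XᵀX·[m, b]ᵀ = Xᵀq reads: 4195·m + 32493·b = 73332;  32493·m + 262939·b = 590298.
(Σr^2·r^2 = 4195, Σr^2·r^3 = 32493, Σr^3·r^3 = 262939, Σr^2·q = 73332, Σr^3·q = 590298.)
Determinant 4195·262939 − 32493² = 47234056.
m = (73332·262939 − 32493·590298)/47234056 = 50644917/23617028; b = (4195·590298 − 32493·73332)/47234056 = 46761717/23617028.
At r = 2: q̂ = (50644917/23617028)·(4) + (46761717/23617028)·(8) = 144168351/5904257.

q̂ = 24.4177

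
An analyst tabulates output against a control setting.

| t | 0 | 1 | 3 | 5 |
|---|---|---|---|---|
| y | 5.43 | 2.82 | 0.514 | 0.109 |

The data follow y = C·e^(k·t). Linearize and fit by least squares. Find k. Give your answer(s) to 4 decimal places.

Linearized form: ln y = k·t + ln C. From the 4 transformed points,
AᵀA = [[35.0000, 9.0000]; [9.0000, 4]], rhs = [-12.0419, -0.1533]ᵀ  (here Σt = 9.0000, Σ(t)² = 35.0000, Σln y = -0.1533, Σt·ln y = -12.0419).
Slope k = (n·Σt·ln y − Σt·Σln y)/(n·Σ(t)² − (Σt)²) = (4·-12.0419 − 9.0000·-0.1533)/59.0000 = -0.79302; ln C = (Σln y − k·Σt)/n = 1.74598.

k = -0.7930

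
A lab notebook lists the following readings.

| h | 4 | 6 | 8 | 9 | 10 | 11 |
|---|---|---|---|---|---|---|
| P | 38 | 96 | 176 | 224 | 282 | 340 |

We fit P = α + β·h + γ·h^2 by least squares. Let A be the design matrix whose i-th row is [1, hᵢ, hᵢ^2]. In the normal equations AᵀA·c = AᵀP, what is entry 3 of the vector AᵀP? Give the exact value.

102812

Entry 3 ↔ basis h^2, so (AᵀP)_{3} = Σᵢ (h^2)·Pᵢ = (16)·(38) + (36)·(96) + (64)·(176) + (81)·(224) + (100)·(282) + (121)·(340) = 102812.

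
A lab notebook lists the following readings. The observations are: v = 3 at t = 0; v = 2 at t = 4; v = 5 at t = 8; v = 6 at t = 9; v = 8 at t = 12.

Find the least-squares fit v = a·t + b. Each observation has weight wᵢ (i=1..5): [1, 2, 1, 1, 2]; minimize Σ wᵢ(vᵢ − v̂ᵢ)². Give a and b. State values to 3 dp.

Setting ∂/∂a … = 0 gives: 465·a + 49·b = 302;  49·a + 7·b = 34.
det = 465·7 − 49² = 854.
a = (302·7 − 49·34)/854 = 32/61; b = (465·34 − 49·302)/854 = 506/427.

a = 0.525, b = 1.185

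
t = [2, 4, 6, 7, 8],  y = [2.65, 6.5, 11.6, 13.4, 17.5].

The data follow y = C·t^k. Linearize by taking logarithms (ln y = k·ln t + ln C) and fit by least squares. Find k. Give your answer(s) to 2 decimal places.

k = 1.34

With ln yᵢ as the transformed response and ln tᵢ as the regressor:
XᵀX = [[13.7233, 7.8966]; [7.8966, 5]], rhs = [18.6639, 10.7548]ᵀ  (here Σln t = 7.8966, Σ(ln t)² = 13.7233, Σln y = 10.7548, Σln t·ln y = 18.6639).
Δ = 13.7233·5 − (7.8966)² = 6.2610; k = (18.6639·5 − 7.8966·10.7548)/6.2610 = 1.34060, ln C = (13.7233·10.7548 − 7.8966·18.6639)/6.2610 = 0.03374.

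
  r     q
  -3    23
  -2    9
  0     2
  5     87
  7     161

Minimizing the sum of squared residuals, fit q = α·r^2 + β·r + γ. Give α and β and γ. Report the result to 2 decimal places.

α = 2.95, β = 2.11, γ = 2.15

With design matrix X, XᵀX = [[3123, 433, 87]; [433, 87, 7]; [87, 7, 5]] and Xᵀq = [10307, 1475, 282]ᵀ.
Row-reducing yields α = 201843/68462, β = 144289/68462, γ = 73592/34231.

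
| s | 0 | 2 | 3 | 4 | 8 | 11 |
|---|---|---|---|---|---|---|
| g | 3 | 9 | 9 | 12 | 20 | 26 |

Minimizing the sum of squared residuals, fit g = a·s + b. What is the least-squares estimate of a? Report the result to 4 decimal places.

a = 2.0440

Normal-equation sums: Σs·s = 214, Σs = 28, Σ1 = 6.
Right-hand side: Σs·g = 539, Σg = 79.
Eliminating b: 6·(row 1) − 28·(row 2) gives 500·a = 6·539 − 28·79 = 1022, so a = 511/250.
Then b = (79 − 28·(511/250))/6 = 907/250.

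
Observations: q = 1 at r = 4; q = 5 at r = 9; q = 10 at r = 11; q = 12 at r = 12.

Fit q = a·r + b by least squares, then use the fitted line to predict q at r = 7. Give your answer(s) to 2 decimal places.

Sums needed: Σr·r = 362, Σr = 36, Σ1 = 4.
For Xᵀq: Σr·q = 303, Σq = 28.
XᵀX·[a, b]ᵀ = Xᵀq becomes [[362, 36]; [36, 4]]·[a, b]ᵀ = [303, 28]ᵀ.
Δ = 362·4 − 36² = 152.
a = (303·4 − 36·28)/152 = 51/38; b = (362·28 − 36·303)/152 = -193/38.
At r = 7: q̂ = (51/38)·(7) + (-193/38)·(1) = 82/19.

q̂ = 4.32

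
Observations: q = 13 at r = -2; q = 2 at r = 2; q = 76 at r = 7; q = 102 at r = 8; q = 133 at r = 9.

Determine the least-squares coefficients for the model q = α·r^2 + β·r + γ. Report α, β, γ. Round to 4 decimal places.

The normal equations are: 13090·α + 1584·β + 202·γ = 21085;  1584·α + 202·β + 24·γ = 2523;  202·α + 24·β + 5·γ = 326.
Row-reducing yields α = 245673/125918, β = -348927/125918, γ = -20243/62959.

α = 1.9511, β = -2.7711, γ = -0.3215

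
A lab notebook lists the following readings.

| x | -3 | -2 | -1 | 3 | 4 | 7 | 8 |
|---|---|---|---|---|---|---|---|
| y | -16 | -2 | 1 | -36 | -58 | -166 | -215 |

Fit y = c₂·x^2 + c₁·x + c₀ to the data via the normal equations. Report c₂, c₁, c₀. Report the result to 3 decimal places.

The normal system MᵀM·[c₂, c₁, c₀]ᵀ = Mᵀy is [[6932, 910, 152]; [910, 152, 16]; [152, 16, 7]]·[c₂, c₁, c₀]ᵀ = [-23297, -3171, -492]ᵀ.
Solving the 3×3 system (Gaussian elimination) gives c₂ = -1066465/359394, c₁ = -1173985/359394, c₀ = 96776/59899.

c₂ = -2.967, c₁ = -3.267, c₀ = 1.616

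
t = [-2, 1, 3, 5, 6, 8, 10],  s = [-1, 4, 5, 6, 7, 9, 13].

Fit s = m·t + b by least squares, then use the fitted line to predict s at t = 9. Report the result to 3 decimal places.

ŝ = 10.843

The normal equations are: 239·m + 31·b = 295;  31·m + 7·b = 43.
(Σt·t = 239, Σt = 31, Σ1 = 7, Σt·s = 295, Σs = 43.)
det = 239·7 − 31² = 712.
m = (295·7 − 31·43)/712 = 183/178; b = (239·43 − 31·295)/712 = 283/178.
At t = 9: ŝ = (183/178)·(9) + (283/178)·(1) = 965/89.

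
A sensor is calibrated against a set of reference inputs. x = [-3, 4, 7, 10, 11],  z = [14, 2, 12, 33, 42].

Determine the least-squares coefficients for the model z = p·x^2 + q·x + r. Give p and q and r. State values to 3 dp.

Normal-equation sums: Σx^2·x^2 = 27379, Σx^2·x = 2711, Σx^2 = 295, Σx·x = 295, Σx = 29, Σ1 = 5.
Right-hand side: Σx^2·z = 9128, Σx·z = 842, Σz = 103.
Row-reducing yields p = 355667/661758, q = -1528399/661758, r = 252096/110293.

p = 0.537, q = -2.310, r = 2.286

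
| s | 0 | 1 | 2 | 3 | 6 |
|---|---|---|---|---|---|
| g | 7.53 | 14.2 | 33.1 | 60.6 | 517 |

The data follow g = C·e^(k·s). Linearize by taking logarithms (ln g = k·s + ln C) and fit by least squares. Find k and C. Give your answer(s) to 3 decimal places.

Taking logs, ln g = k·s + ln C, so regress ln g on s.
Σs = 12.0000, Σ(s)² = 50.0000, Σln g = 18.5240, Σs·ln g = 59.4535.
Equations: 50.0000·k + 12.0000·ln C = 59.4535;  12.0000·k + 5·ln C = 18.5240.
Slope k = (n·Σs·ln g − Σs·Σln g)/(n·Σ(s)² − (Σs)²) = (5·59.4535 − 12.0000·18.5240)/106.0000 = 0.70735; ln C = (Σln g − k·Σs)/n = 2.00716, so C = exp(2.00716) = 7.44215.

k = 0.707, C = 7.442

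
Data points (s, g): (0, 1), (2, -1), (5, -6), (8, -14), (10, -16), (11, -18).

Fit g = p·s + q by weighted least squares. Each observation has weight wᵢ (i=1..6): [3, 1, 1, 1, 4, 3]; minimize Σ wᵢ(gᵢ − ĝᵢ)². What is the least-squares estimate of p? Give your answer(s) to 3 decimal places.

p = -1.757

Normal-equation sums: Σwᵢ·s·s = 856, Σwᵢ·s = 88, Σwᵢ·1 = 13.
Right-hand side: Σwᵢ·s·g = -1378, Σwᵢ·g = -136.
Eliminating q: 13·(row 1) − 88·(row 2) gives 3384·p = 13·(-1378) − 88·(-136) = -5946, so p = -991/564.
Then q = ((-136) − 88·(-991/564))/13 = 202/141.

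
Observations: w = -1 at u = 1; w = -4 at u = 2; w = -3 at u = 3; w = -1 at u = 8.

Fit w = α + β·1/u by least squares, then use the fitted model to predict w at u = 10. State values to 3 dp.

Normal-equation sums: Σ1 = 4, Σ1/u = 47/24, Σ1/u·1/u = 793/576.
Right-hand side: Σw = -9, Σ1/u·w = -33/8.
AᵀA·[α, β]ᵀ = Aᵀw becomes [[4, 47/24]; [47/24, 793/576]]·[α, β]ᵀ = [-9, -33/8]ᵀ.
Determinant 4·(793/576) − (47/24)² = 107/64.
α = ((-9)·(793/576) − (47/24)·(-33/8))/(107/64) = -276/107; β = (4·(-33/8) − (47/24)·(-9))/(107/64) = 72/107.
At u = 10: ŵ = (-276/107)·(1) + (72/107)·(1/10) = -1344/535.

ŵ = -2.512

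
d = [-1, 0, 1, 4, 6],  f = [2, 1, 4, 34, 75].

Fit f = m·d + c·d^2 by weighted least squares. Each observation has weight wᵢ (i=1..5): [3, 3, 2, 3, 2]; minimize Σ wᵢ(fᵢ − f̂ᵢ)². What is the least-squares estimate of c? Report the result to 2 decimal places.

Entries of MᵀWM: Σwᵢ·d·d = 125, Σwᵢ·d·d^2 = 623, Σwᵢ·d^2·d^2 = 3365.
Right-hand side: Σwᵢ·d·f = 1310, Σwᵢ·d^2·f = 7046.
Eliminating c: 3365·(row 1) − 623·(row 2) gives 32496·m = 3365·1310 − 623·7046 = 18492, so m = 1541/2708.
Then c = (7046 − 623·(1541/2708))/3365 = 5385/2708.

c = 1.99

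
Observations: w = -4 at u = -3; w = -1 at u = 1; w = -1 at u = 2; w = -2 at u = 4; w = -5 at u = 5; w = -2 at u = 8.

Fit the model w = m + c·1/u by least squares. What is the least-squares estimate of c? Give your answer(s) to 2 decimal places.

With design matrix A, AᵀA = [[6, 209/120]; [209/120, 21301/14400]] and Aᵀw = [-15, -23/12]ᵀ.
Eliminating c: (21301/14400)·(row 1) − (209/120)·(row 2) gives (3365/576)·m = (21301/14400)·(-15) − (209/120)·(-23/12) = -54289/2880, so m = -54289/16825.
Then c = ((-23/12) − (209/120)·(-54289/16825))/(21301/14400) = 8424/3365.

c = 2.50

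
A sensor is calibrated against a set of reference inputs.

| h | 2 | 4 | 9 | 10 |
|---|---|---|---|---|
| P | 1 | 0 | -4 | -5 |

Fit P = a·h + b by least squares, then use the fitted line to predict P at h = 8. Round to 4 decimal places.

P̂ = -3.3296

The normal equations are: 201·a + 25·b = -84;  25·a + 4·b = -8.
(Σh·h = 201, Σh = 25, Σ1 = 4, Σh·P = -84, ΣP = -8.)
Determinant 201·4 − 25² = 179.
a = ((-84)·4 − 25·(-8))/179 = -136/179; b = (201·(-8) − 25·(-84))/179 = 492/179.
At h = 8: P̂ = (-136/179)·(8) + (492/179)·(1) = -596/179.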